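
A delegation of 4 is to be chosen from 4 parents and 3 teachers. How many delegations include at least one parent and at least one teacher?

34

With no constraint there are C(7,4) = 35 possible selections.
Selections missing a whole group: no parents → C(3,4) = 0; no teachers → C(4,4) = 1.
Both groups omitted at once is impossible, so 35 − 1 = 34.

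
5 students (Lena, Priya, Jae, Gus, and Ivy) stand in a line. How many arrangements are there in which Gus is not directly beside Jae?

72

Of the 5! = 120 arrangements, those with Gus and Jae adjacent number 2 × 4! = 48 (treat the pair as a block with 2 internal orders).
So 120 − 48 = 72 arrangements keep them apart.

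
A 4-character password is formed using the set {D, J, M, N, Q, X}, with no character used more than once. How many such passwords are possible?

360

This is a permutation of 4 out of 6: P(6,4) = 6!/2!.
That product is 6 × 5 × 4 × 3 = 360.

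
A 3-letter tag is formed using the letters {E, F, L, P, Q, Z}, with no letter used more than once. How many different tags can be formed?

120

With no repetition, fill the 3 letters in order: 6 choices, then 5, down to 4.
That product is 6 × 5 × 4 = 120.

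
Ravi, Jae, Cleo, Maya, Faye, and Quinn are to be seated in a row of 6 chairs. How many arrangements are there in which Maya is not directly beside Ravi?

480

There are 6! = 720 arrangements in all. If Maya and Ravi are adjacent, merging them into one block gives 2·(5)! = 240 arrangements.
So 720 − 240 = 480 arrangements keep them apart.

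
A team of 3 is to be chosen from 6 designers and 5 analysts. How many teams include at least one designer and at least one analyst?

135

With no constraint there are C(11,3) = 165 possible selections.
Subtract selections that omit an entire group: no designers → C(5,3) = 10; no analysts → C(6,3) = 20.
Both groups omitted at once is impossible, so 165 − 30 = 135.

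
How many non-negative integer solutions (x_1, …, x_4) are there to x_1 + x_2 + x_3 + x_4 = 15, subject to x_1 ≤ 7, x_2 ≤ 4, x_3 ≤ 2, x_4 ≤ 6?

Ignoring the caps, the number of non-negative solutions to x_1+…+x_4 = 15 is C(18,3) = 816.
Subtract solutions that violate a single cap (substitute x_i' = x_i − (cap_i+1)): x_1 ≥ 8 gives C(10,3) = 120; x_2 ≥ 5 gives C(13,3) = 286; x_3 ≥ 3 gives C(15,3) = 455; x_4 ≥ 7 gives C(11,3) = 165. Together 1026.
Add back pairs where two caps are both exceeded: 10 + 35 + 1 + 120 + 20 + 56 = 242.
Subtract triples: 0 + 0 + 0 + 1 = 1.
By inclusion–exclusion the count is 816 − 1026 + 242 − 1 = 31.

31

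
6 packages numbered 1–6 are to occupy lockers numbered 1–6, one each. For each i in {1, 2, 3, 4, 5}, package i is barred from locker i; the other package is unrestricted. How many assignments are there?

309

Let Aᵢ (for 1 ≤ i ≤ 5) be the placements that put package i in its forbidden locker. Any j of these fix j positions, leaving (6−j)! ways to fill the rest, and there are C(5,j) ways to pick which j.
By inclusion–exclusion, the number of valid placements is Σ_{j=0}^{5} (−1)^j C(5,j)·(6−j)!.
Computing: 720 − 600 + 240 − 60 + 10 − 1 = 309.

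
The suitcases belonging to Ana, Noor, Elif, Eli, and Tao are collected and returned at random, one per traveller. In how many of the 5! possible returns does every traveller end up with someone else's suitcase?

44

This is the derangement count D_5: permutations of 5 items with no fixed point.
By inclusion–exclusion this is Σ_{j=0}^{5} (−1)^j C(5,j)·(5−j)!.
Computing: 120 − 120 + 60 − 20 + 5 − 1 = 44.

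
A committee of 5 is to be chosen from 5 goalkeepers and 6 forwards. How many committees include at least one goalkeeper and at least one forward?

Total 5-person selections from all 11: C(11,5) = 462.
Subtract selections that omit an entire group: no goalkeepers → C(6,5) = 6; no forwards → C(5,5) = 1.
Both groups omitted at once is impossible, so 462 − 7 = 455.

455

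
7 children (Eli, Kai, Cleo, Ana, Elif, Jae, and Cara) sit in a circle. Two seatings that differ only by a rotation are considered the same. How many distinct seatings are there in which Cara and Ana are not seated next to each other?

480

Without the restriction there are (6)! = 720 seatings.
Seatings with Cara beside Ana: treat them as a block with 2 internal orders, giving 2 × (5)! = 240.
Subtracting, 720 − 240 = 480.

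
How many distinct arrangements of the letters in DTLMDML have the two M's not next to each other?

450

There are 7!/(2!·2!·2!) = 630 arrangements of DTLMDML in total.
If the two M's are adjacent, glue them into one block, leaving 6 items to arrange: (6)!/(2!·2!) = 180 ways.
Subtracting, 630 − 180 = 450 arrangements keep the M's apart.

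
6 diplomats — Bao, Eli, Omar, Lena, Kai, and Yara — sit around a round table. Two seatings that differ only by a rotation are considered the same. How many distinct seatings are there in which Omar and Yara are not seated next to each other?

72

All circular seatings of 6 people number (5)! = 120.
Seatings with Omar beside Yara: treat them as a block with 2 internal orders, giving 2 × (4)! = 48.
Subtracting, 120 − 48 = 72.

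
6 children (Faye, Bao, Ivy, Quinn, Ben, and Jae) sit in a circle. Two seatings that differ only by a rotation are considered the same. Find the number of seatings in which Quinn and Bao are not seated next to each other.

All circular seatings of 6 people number (5)! = 120.
Seatings with Quinn beside Bao: treat them as a block with 2 internal orders, giving 2 × (4)! = 48.
Subtracting, 120 − 48 = 72.

72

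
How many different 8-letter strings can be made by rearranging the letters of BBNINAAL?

5040

BBNINAAL has 8 letters with A appearing twice, B appearing twice, and N appearing twice.
Dividing 8! = 40320 by 2!·2!·2! = 8 for the repeated letters gives 5040.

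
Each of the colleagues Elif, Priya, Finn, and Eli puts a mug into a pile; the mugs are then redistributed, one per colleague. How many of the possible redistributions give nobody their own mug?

This is the derangement count D_4: permutations of 4 items with no fixed point.
By inclusion–exclusion this is Σ_{j=0}^{4} (−1)^j C(4,j)·(4−j)!.
Computing: 24 − 24 + 12 − 4 + 1 = 9.

9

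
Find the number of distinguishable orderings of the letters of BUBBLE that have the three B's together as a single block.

24

Treat the 3 copies of B as a single block. The multiset to arrange is then {BBB, E, L, U}, 4 items in all.
All 4 items are distinct, so there are (4)! = 24 arrangements.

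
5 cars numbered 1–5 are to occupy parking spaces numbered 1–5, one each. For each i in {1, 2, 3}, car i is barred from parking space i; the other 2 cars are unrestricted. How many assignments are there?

64

Let Aᵢ (for i ∈ {1, 2, 3}) be the placements that put car i in its forbidden parking space. Any j of these fix j positions, leaving (5−j)! ways to fill the rest, and there are C(3,j) ways to pick which j.
By inclusion–exclusion, the number of valid placements is Σ_{j=0}^{3} (−1)^j C(3,j)·(5−j)!.
Computing: 120 − 72 + 18 − 2 = 64.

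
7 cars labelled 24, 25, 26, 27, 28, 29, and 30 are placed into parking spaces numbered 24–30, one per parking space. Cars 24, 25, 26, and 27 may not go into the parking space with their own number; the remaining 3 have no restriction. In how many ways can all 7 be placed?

2790

Let Aᵢ (for 24 ≤ i ≤ 27) be the placements that put car i in its forbidden parking space. Any j of these fix j positions, leaving (7−j)! ways to fill the rest, and there are C(4,j) ways to pick which j.
By inclusion–exclusion, the number of valid placements is Σ_{j=0}^{4} (−1)^j C(4,j)·(7−j)!.
Computing: 5040 − 2880 + 720 − 96 + 6 = 2790.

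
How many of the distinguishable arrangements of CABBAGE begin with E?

180

Fix E in the first position and arrange the remaining 6 letters.
Those 6 letters have A appearing twice and B appearing twice, giving (6)!/(2!·2!) = 180.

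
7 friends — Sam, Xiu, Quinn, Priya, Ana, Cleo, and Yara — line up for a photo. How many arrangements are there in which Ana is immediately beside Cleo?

Glue Ana and Cleo into one block (2 internal orders), leaving 6 units to arrange in a row.
That gives 2 × 6! = 2 × 720 = 1440.

1440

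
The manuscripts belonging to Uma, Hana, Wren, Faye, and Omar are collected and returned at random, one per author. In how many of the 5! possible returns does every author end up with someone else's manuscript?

44

Count assignments avoiding every fixed point. For any j of the 5 authors fixed to their own manuscript, the other 5−j can be arranged in (5−j)! ways.
By inclusion–exclusion this is Σ_{j=0}^{5} (−1)^j C(5,j)·(5−j)!.
Computing: 120 − 120 + 60 − 20 + 5 − 1 = 44.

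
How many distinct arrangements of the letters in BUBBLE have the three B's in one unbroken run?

Treat the 3 copies of B as a single block. The multiset to arrange is then {BBB, E, L, U}, 4 items in all.
All 4 items are distinct, so there are (4)! = 24 arrangements.

24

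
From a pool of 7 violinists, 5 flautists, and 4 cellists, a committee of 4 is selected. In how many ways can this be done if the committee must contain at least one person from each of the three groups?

With no constraint there are C(16,4) = 1820 possible selections.
Selections missing a whole group: no violinists → C(9,4) = 126; no flautists → C(11,4) = 330; no cellists → C(12,4) = 495.
Add back selections omitting two groups (i.e. drawn from a single group): C(7,4) + C(5,4) + C(4,4) = 41.
By inclusion–exclusion: 1820 − 951 + 41 = 910.

910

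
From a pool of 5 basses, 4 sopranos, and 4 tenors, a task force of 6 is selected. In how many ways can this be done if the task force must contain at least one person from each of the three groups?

With no constraint there are C(13,6) = 1716 possible selections.
Subtract selections that omit an entire group: no basses → C(8,6) = 28; no sopranos → C(9,6) = 84; no tenors → C(9,6) = 84.
Add back selections omitting two groups (i.e. drawn from a single group): C(5,6) + C(4,6) + C(4,6) = 0.
By inclusion–exclusion: 1716 − 196 + 0 = 1520.

1520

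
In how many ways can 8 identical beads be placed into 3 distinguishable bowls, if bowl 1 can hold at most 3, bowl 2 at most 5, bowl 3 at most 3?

By stars and bars, unrestricted non-negative solutions to x_1+…+x_3 = 8 number C(8+2,2) = 45.
Subtract solutions that violate a single cap (substitute x_i' = x_i − (cap_i+1)): x_1 ≥ 4 gives C(6,2) = 15; x_2 ≥ 6 gives C(4,2) = 6; x_3 ≥ 4 gives C(6,2) = 15. Together 36.
Add back pairs where two caps are both exceeded: 0 + 1 + 0 = 1.
By inclusion–exclusion the count is 45 − 36 + 1 = 10.

10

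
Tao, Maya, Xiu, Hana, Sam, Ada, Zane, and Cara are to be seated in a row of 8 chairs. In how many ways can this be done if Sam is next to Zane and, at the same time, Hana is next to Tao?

Treat {Sam,Zane} as one block (2 orders) and {Hana,Tao} as another (2 orders).
That leaves 6 units to arrange: 2 × 2 × 6! = 4 × 720 = 2880.

2880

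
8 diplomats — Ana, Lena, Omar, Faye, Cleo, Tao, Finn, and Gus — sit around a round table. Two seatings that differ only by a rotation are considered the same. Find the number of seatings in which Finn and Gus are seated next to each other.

1440

Treat {Finn, Gus} as one unit (2 internal orders) and seat the resulting 7 units around the table: (6)! circular arrangements.
So 2 × (6)! = 2 × 720 = 1440.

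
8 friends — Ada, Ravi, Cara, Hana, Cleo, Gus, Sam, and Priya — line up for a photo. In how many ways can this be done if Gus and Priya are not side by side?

30240

There are 8! = 40320 arrangements in all. If Gus and Priya are adjacent, merging them into one block gives 2·(7)! = 10080 arrangements.
Complementary counting: 40320 − 10080 = 30240.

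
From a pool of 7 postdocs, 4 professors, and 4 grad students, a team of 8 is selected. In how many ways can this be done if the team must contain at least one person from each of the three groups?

6104

Total 8-person selections from all 15: C(15,8) = 6435.
Subtract selections that omit an entire group: no postdocs → C(8,8) = 1; no professors → C(11,8) = 165; no grad students → C(11,8) = 165.
Add back selections omitting two groups (i.e. drawn from a single group): C(7,8) + C(4,8) + C(4,8) = 0.
By inclusion–exclusion: 6435 − 331 + 0 = 6104.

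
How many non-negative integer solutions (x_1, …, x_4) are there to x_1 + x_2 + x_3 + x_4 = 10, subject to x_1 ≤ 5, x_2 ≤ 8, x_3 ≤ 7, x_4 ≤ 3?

154

Ignoring the caps, the number of non-negative solutions to x_1+…+x_4 = 10 is C(13,3) = 286.
Subtract solutions that violate a single cap (substitute x_i' = x_i − (cap_i+1)): x_1 ≥ 6 gives C(7,3) = 35; x_2 ≥ 9 gives C(4,3) = 4; x_3 ≥ 8 gives C(5,3) = 10; x_4 ≥ 4 gives C(9,3) = 84. Together 133.
Add back pairs where two caps are both exceeded: 0 + 0 + 1 + 0 + 0 + 0 = 1.
By inclusion–exclusion the count is 286 − 133 + 1 = 154.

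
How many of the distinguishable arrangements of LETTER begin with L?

Fix L in the first position and arrange the remaining 5 letters.
Those 5 letters have E appearing twice and T appearing twice, giving (5)!/(2!·2!) = 30.

30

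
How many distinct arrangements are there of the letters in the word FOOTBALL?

Letter multiplicities in FOOTBALL: A×1, B×1, F×1, L×2, O×2, T×1.
The number of distinct arrangements is 8!/(2!·2!) = 40320/4 = 10080.

10080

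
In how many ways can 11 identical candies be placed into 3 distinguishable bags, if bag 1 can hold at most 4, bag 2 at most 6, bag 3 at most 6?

20

Ignoring the caps, the number of non-negative solutions to x_1+…+x_3 = 11 is C(13,2) = 78.
Subtract solutions that violate a single cap (substitute x_i' = x_i − (cap_i+1)): x_1 ≥ 5 gives C(8,2) = 28; x_2 ≥ 7 gives C(6,2) = 15; x_3 ≥ 7 gives C(6,2) = 15. Together 58.
No two caps can be exceeded simultaneously, so the pair terms are all 0.
By inclusion–exclusion the count is 78 − 58 + 0 = 20.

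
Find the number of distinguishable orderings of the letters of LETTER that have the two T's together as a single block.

Treat the 2 copies of T as a single block. The multiset to arrange is then {TT, E, E, L, R}, 5 items in all.
That gives (5)!/(2!) = 60 arrangements.

60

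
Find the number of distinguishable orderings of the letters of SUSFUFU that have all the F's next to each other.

Treat the 2 copies of F as a single block. The multiset to arrange is then {FF, S, S, U, U, U}, 6 items in all.
That gives (6)!/(3!·2!) = 60 arrangements.

60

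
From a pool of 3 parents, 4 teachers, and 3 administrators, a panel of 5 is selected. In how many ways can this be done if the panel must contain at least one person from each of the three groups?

With no constraint there are C(10,5) = 252 possible selections.
Selections missing a whole group: no parents → C(7,5) = 21; no teachers → C(6,5) = 6; no administrators → C(7,5) = 21.
Add back selections omitting two groups (i.e. drawn from a single group): C(3,5) + C(4,5) + C(3,5) = 0.
By inclusion–exclusion: 252 − 48 + 0 = 204.

204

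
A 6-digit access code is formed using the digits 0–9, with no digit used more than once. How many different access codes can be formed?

This is a permutation of 6 out of 10: P(10,6) = 10!/4!.
That product is 10 × 9 × 8 × 7 × 6 × 5 = 151200.

151200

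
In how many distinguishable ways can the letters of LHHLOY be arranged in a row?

180

Letter multiplicities in LHHLOY: H×2, L×2, O×1, Y×1.
Dividing 6! = 720 by 2!·2! = 4 for the repeated letters gives 180.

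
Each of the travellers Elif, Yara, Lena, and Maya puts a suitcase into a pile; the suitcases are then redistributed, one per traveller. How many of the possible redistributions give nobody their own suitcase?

9

Count assignments avoiding every fixed point. For any j of the 4 travellers fixed to their own suitcase, the other 4−j can be arranged in (4−j)! ways.
By inclusion–exclusion this is Σ_{j=0}^{4} (−1)^j C(4,j)·(4−j)!.
Computing: 24 − 24 + 12 − 4 + 1 = 9.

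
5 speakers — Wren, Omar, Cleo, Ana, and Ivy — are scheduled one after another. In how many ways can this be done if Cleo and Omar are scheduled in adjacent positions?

48

Place the 3 others and the Cleo-Omar pair as 4 objects in a line; the pair has 2 internal arrangements.
That gives 2 × 4! = 2 × 24 = 48.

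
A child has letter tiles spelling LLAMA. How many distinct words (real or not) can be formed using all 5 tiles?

The 5 letters of LLAMA have repeats: A appearing twice and L appearing twice.
Dividing 5! = 120 by 2!·2! = 4 for the repeated letters gives 30.

30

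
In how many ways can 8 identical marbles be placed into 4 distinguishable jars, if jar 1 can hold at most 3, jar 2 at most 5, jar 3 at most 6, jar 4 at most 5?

By stars and bars, unrestricted non-negative solutions to x_1+…+x_4 = 8 number C(8+3,3) = 165.
Subtract solutions that violate a single cap (substitute x_i' = x_i − (cap_i+1)): x_1 ≥ 4 gives C(7,3) = 35; x_2 ≥ 6 gives C(5,3) = 10; x_3 ≥ 7 gives C(4,3) = 4; x_4 ≥ 6 gives C(5,3) = 10. Together 59.
No two caps can be exceeded simultaneously, so the pair terms are all 0.
By inclusion–exclusion the count is 165 − 59 + 0 = 106.

106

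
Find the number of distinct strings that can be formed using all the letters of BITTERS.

BITTERS has 7 letters with T appearing twice.
Dividing 7! = 5040 by 2! = 2 for the repeated letters gives 2520.

2520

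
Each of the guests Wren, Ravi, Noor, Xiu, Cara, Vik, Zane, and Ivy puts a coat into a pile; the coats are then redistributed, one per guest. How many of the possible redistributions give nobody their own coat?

Count assignments avoiding every fixed point. For any j of the 8 guests fixed to their own coat, the other 8−j can be arranged in (8−j)! ways.
By inclusion–exclusion this is Σ_{j=0}^{8} (−1)^j C(8,j)·(8−j)!.
Computing: 40320 − 40320 + 20160 − 6720 + 1680 − 336 + 56 − 8 + 1 = 14833.

14833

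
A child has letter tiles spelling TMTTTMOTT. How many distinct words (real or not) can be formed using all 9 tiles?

TMTTTMOTT has 9 letters with M appearing twice and T appearing 6 times.
So there are 9! / (6!·2!) = 252 distinguishable arrangements.

252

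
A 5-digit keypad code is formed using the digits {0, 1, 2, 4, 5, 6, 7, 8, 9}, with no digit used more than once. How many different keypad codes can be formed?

15120

This is a permutation of 5 out of 9: P(9,5) = 9!/4!.
That product is 9 × 8 × 7 × 6 × 5 = 15120.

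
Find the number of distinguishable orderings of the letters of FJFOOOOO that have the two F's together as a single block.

42

Treat the 2 copies of F as a single block. The multiset to arrange is then {FF, J, O, O, O, O, O}, 7 items in all.
That gives (7)!/(5!) = 42 arrangements.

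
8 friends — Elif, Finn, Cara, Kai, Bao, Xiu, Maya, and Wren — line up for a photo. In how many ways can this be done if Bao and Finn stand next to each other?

Glue Bao and Finn into one block (2 internal orders), leaving 7 units to arrange in a row.
So the count is 2·(7)! = 10080.

10080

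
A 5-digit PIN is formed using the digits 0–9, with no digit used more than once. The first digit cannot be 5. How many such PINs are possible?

The first digit has 10−1 = 9 choices (anything except 5).
The remaining 4 digits are filled from the other 9 symbols without repetition: 9 × 8 × 7 × 6 = 3024.
Total: 9 × 3024 = 27216.

27216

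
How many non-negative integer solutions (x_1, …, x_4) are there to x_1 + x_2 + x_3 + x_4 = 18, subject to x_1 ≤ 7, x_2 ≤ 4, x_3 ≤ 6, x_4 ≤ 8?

By stars and bars, unrestricted non-negative solutions to x_1+…+x_4 = 18 number C(18+3,3) = 1330.
Subtract solutions that violate a single cap (substitute x_i' = x_i − (cap_i+1)): x_1 ≥ 8 gives C(13,3) = 286; x_2 ≥ 5 gives C(16,3) = 560; x_3 ≥ 7 gives C(14,3) = 364; x_4 ≥ 9 gives C(12,3) = 220. Together 1430.
Add back pairs where two caps are both exceeded: 56 + 20 + 4 + 84 + 35 + 10 = 209.
By inclusion–exclusion the count is 1330 − 1430 + 209 = 109.

109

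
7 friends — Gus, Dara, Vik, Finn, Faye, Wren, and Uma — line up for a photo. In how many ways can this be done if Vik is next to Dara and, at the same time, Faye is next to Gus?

480

Treat {Vik,Dara} as one block (2 orders) and {Faye,Gus} as another (2 orders).
That leaves 5 units to arrange: 2 × 2 × 5! = 4 × 120 = 480.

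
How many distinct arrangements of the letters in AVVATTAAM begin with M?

420

With the first slot taken by M, it remains to arrange the other 8 letters (AVVATTAA).
Those 8 letters have A appearing 4 times, T appearing twice, and V appearing twice, giving (8)!/(4!·2!·2!) = 420.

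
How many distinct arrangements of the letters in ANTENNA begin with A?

Fix A in the first position and arrange the remaining 6 letters.
Those 6 letters have N appearing 3 times, giving (6)!/(3!) = 120.

120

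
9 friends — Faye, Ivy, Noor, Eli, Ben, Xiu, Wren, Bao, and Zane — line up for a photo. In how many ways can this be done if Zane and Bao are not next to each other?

282240

There are 9! = 362880 arrangements in all. If Zane and Bao are adjacent, merging them into one block gives 2·(8)! = 80640 arrangements.
Complementary counting: 362880 − 80640 = 282240.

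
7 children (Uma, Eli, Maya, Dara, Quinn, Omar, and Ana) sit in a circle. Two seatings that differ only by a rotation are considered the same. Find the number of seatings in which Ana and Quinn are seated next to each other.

240

Treat {Ana, Quinn} as one unit (2 internal orders) and seat the resulting 6 units around the table: (5)! circular arrangements.
So 2 × (5)! = 2 × 120 = 240.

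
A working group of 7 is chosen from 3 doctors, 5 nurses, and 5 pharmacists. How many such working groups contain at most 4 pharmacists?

Split by how many pharmacists are chosen (0 through 4).
Sum: C(5,0)·C(8,7) + C(5,1)·C(8,6) + C(5,2)·C(8,5) + C(5,3)·C(8,4) + C(5,4)·C(8,3) = 8 + 140 + 560 + 700 + 280 = 1688.

1688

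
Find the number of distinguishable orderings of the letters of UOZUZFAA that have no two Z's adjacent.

Total arrangements of UOZUZFAA: 8!/(2!·2!·2!) = 5040.
If the two Z's are adjacent, glue them into one block, leaving 7 items to arrange: (7)!/(2!·2!) = 1260 ways.
Subtracting, 5040 − 1260 = 3780 arrangements keep the Z's apart.

3780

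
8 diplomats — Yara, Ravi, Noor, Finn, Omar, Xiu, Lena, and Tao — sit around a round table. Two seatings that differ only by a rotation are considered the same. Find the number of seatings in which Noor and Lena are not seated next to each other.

3600

Without the restriction there are (7)! = 5040 seatings.
Seatings with Noor beside Lena: treat them as a block with 2 internal orders, giving 2 × (6)! = 1440.
Subtracting, 5040 − 1440 = 3600.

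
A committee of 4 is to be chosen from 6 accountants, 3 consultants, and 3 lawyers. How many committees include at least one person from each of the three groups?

243

Unrestricted: C(12,4) = 495 ways to pick any 4 of the 12.
Selections missing a whole group: no accountants → C(6,4) = 15; no consultants → C(9,4) = 126; no lawyers → C(9,4) = 126.
Add back selections omitting two groups (i.e. drawn from a single group): C(6,4) + C(3,4) + C(3,4) = 15.
By inclusion–exclusion: 495 − 267 + 15 = 243.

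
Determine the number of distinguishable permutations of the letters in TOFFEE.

Letter multiplicities in TOFFEE: E×2, F×2, O×1, T×1.
So there are 6! / (2!·2!) = 180 distinguishable arrangements.

180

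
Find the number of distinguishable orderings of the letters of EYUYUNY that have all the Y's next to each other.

60

Treat the 3 copies of Y as a single block. The multiset to arrange is then {YYY, E, N, U, U}, 5 items in all.
That gives (5)!/(2!) = 60 arrangements.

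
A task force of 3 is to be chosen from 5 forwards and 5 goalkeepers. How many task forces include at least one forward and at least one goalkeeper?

100

Unrestricted: C(10,3) = 120 ways to pick any 3 of the 10.
Selections missing a whole group: no forwards → C(5,3) = 10; no goalkeepers → C(5,3) = 10.
Both groups omitted at once is impossible, so 120 − 20 = 100.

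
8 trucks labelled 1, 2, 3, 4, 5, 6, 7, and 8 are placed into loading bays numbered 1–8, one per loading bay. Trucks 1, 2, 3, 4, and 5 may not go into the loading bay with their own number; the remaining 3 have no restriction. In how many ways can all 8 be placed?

21234

Let Aᵢ (for 1 ≤ i ≤ 5) be the placements that put truck i in its forbidden loading bay. Any j of these fix j positions, leaving (8−j)! ways to fill the rest, and there are C(5,j) ways to pick which j.
By inclusion–exclusion, the number of valid placements is Σ_{j=0}^{5} (−1)^j C(5,j)·(8−j)!.
Computing: 40320 − 25200 + 7200 − 1200 + 120 − 6 = 21234.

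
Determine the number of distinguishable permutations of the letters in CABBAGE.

CABBAGE has 7 letters with A appearing twice and B appearing twice.
The number of distinct arrangements is 7!/(2!·2!) = 5040/4 = 1260.

1260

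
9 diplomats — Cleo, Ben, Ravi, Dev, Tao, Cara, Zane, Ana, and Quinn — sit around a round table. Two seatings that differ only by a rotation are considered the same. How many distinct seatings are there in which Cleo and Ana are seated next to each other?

Treat {Cleo, Ana} as one unit (2 internal orders) and seat the resulting 8 units around the table: (7)! circular arrangements.
So 2 × (7)! = 2 × 5040 = 10080.

10080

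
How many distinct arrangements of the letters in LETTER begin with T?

60

With the first slot taken by T, it remains to arrange the other 5 letters (LETER).
Those 5 letters have E appearing twice, giving (5)!/(2!) = 60.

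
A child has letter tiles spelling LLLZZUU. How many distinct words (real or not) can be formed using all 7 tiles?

LLLZZUU has 7 letters with L appearing 3 times, U appearing twice, and Z appearing twice.
The number of distinct arrangements is 7!/(3!·2!·2!) = 5040/24 = 210.

210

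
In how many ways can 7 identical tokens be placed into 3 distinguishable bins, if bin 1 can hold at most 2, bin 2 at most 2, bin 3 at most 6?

Without the upper bounds there are C(9,2) = 36 ways to split 7 among 3 bins.
Subtract solutions that violate a single cap (substitute x_i' = x_i − (cap_i+1)): x_1 ≥ 3 gives C(6,2) = 15; x_2 ≥ 3 gives C(6,2) = 15; x_3 ≥ 7 gives C(2,2) = 1. Together 31.
Add back pairs where two caps are both exceeded: 3 + 0 + 0 = 3.
By inclusion–exclusion the count is 36 − 31 + 3 = 8.

8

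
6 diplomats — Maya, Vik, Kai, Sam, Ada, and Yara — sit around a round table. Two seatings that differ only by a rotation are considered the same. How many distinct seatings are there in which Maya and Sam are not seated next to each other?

Without the restriction there are (5)! = 120 seatings.
Seatings with Maya beside Sam: treat them as a block with 2 internal orders, giving 2 × (4)! = 48.
Subtracting, 120 − 48 = 72.

72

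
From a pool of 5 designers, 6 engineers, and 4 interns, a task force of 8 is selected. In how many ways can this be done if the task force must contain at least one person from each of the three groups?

Total 8-person selections from all 15: C(15,8) = 6435.
Subtract selections that omit an entire group: no designers → C(10,8) = 45; no engineers → C(9,8) = 9; no interns → C(11,8) = 165.
Add back selections omitting two groups (i.e. drawn from a single group): C(5,8) + C(6,8) + C(4,8) = 0.
By inclusion–exclusion: 6435 − 219 + 0 = 6216.

6216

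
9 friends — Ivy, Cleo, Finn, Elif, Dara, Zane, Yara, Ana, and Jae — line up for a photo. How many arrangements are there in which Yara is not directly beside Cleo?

282240

There are 9! = 362880 arrangements in all. If Yara and Cleo are adjacent, merging them into one block gives 2·(8)! = 80640 arrangements.
So 362880 − 80640 = 282240 arrangements keep them apart.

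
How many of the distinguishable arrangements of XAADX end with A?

12

With the last slot taken by A, it remains to arrange the other 4 letters (XADX).
Those 4 letters have X appearing twice, giving (4)!/(2!) = 12.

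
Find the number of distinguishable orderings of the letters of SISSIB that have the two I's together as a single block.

20

Treat the 2 copies of I as a single block. The multiset to arrange is then {II, B, S, S, S}, 5 items in all.
That gives (5)!/(3!) = 20 arrangements.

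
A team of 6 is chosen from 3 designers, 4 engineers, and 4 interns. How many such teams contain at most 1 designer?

196

Split by how many designers are chosen (0 through 1).
Sum: C(3,0)·C(8,6) + C(3,1)·C(8,5) = 28 + 168 = 196.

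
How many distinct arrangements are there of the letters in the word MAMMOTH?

840

The 7 letters of MAMMOTH have repeats: M appearing 3 times.
So there are 7! / (3!) = 840 distinguishable arrangements.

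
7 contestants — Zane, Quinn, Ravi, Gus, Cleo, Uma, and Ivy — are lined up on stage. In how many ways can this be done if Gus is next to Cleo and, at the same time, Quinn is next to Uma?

480

Treat {Gus,Cleo} as one block (2 orders) and {Quinn,Uma} as another (2 orders).
That leaves 5 units to arrange: 2 × 2 × 5! = 4 × 120 = 480.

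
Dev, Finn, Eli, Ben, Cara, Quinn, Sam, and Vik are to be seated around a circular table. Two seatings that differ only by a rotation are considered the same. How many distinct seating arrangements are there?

5040

Around a circle, 8 distinct people have 8!/8 = (7)! = 5040 rotationally distinct seatings.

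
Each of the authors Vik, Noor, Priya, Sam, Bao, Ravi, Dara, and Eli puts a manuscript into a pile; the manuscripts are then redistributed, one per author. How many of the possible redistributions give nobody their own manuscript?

14833

Count assignments avoiding every fixed point. For any j of the 8 authors fixed to their own manuscript, the other 8−j can be arranged in (8−j)! ways.
By inclusion–exclusion this is Σ_{j=0}^{8} (−1)^j C(8,j)·(8−j)!.
Computing: 40320 − 40320 + 20160 − 6720 + 1680 − 336 + 56 − 8 + 1 = 14833.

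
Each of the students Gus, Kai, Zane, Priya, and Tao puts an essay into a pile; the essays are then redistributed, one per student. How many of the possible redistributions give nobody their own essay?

44

Let Aᵢ be the assignments in which student i gets their own essay. We want the size of the complement of A₁∪…∪A_5.
By inclusion–exclusion this is Σ_{j=0}^{5} (−1)^j C(5,j)·(5−j)!.
Computing: 120 − 120 + 60 − 20 + 5 − 1 = 44.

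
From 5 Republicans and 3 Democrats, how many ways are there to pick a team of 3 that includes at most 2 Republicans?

46

Split by how many Republicans are chosen (0 through 2).
Sum: C(5,0)·C(3,3) + C(5,1)·C(3,2) + C(5,2)·C(3,1) = 1 + 15 + 30 = 46.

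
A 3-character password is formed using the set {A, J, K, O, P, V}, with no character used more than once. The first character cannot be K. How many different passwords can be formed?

100

The first character has 6−1 = 5 choices (anything except K).
The remaining 2 characters are filled from the other 5 symbols without repetition: 5 × 4 = 20.
Total: 5 × 20 = 100.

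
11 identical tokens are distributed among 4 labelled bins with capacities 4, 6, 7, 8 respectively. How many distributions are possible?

Without the upper bounds there are C(14,3) = 364 ways to split 11 among 4 bins.
Subtract solutions that violate a single cap (substitute x_i' = x_i − (cap_i+1)): x_1 ≥ 5 gives C(9,3) = 84; x_2 ≥ 7 gives C(7,3) = 35; x_3 ≥ 8 gives C(6,3) = 20; x_4 ≥ 9 gives C(5,3) = 10. Together 149.
No two caps can be exceeded simultaneously, so the pair terms are all 0.
By inclusion–exclusion the count is 364 − 149 + 0 = 215.

215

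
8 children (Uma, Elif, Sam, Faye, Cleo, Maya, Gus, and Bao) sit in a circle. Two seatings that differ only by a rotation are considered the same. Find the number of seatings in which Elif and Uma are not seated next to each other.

3600

Without the restriction there are (7)! = 5040 seatings.
Seatings with Elif beside Uma: treat them as a block with 2 internal orders, giving 2 × (6)! = 1440.
Subtracting, 5040 − 1440 = 3600.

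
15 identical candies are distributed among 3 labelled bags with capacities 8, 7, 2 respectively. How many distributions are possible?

Without the upper bounds there are C(17,2) = 136 ways to split 15 among 3 bags.
Subtract solutions that violate a single cap (substitute x_i' = x_i − (cap_i+1)): x_1 ≥ 9 gives C(8,2) = 28; x_2 ≥ 8 gives C(9,2) = 36; x_3 ≥ 3 gives C(14,2) = 91. Together 155.
Add back pairs where two caps are both exceeded: 0 + 10 + 15 = 25.
By inclusion–exclusion the count is 136 − 155 + 25 = 6.

6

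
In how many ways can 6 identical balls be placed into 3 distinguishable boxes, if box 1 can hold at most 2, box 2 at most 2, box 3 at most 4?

Without the upper bounds there are C(8,2) = 28 ways to split 6 among 3 boxes.
Subtract solutions that violate a single cap (substitute x_i' = x_i − (cap_i+1)): x_1 ≥ 3 gives C(5,2) = 10; x_2 ≥ 3 gives C(5,2) = 10; x_3 ≥ 5 gives C(3,2) = 3. Together 23.
Add back pairs where two caps are both exceeded: 1 + 0 + 0 = 1.
By inclusion–exclusion the count is 28 − 23 + 1 = 6.

6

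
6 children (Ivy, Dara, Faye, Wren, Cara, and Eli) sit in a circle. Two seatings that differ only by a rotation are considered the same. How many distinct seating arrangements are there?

120

Seat Ivy anywhere (absorbing the rotational symmetry), then permute the other 5: (5)! = 120.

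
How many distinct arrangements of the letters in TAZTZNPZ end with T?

840

Fix T in the last position and arrange the remaining 7 letters.
Those 7 letters have Z appearing 3 times, giving (7)!/(3!) = 840.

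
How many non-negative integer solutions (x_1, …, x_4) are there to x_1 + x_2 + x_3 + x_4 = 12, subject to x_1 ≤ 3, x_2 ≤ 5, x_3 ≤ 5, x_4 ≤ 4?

Without the upper bounds there are C(15,3) = 455 ways to split 12 among 4 variables.
Subtract solutions that violate a single cap (substitute x_i' = x_i − (cap_i+1)): x_1 ≥ 4 gives C(11,3) = 165; x_2 ≥ 6 gives C(9,3) = 84; x_3 ≥ 6 gives C(9,3) = 84; x_4 ≥ 5 gives C(10,3) = 120. Together 453.
Add back pairs where two caps are both exceeded: 10 + 10 + 20 + 1 + 4 + 4 = 49.
By inclusion–exclusion the count is 455 − 453 + 49 = 51.

51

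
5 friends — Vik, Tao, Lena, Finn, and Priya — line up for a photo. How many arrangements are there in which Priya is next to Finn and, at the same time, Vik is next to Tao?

Treat {Priya,Finn} as one block (2 orders) and {Vik,Tao} as another (2 orders).
That leaves 3 units to arrange: 2 × 2 × 3! = 4 × 6 = 24.

24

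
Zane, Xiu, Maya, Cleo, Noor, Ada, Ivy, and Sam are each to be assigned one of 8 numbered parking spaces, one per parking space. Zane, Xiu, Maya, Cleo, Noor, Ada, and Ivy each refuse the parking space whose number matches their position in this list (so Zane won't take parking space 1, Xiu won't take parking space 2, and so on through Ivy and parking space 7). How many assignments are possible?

16687

Let Aᵢ (for 1 ≤ i ≤ 7) be the placements that put person i in their forbidden parking space. Any j of these fix j positions, leaving (8−j)! ways to fill the rest, and there are C(7,j) ways to pick which j.
By inclusion–exclusion, the number of valid placements is Σ_{j=0}^{7} (−1)^j C(7,j)·(8−j)!.
Computing: 40320 − 35280 + 15120 − 4200 + 840 − 126 + 14 − 1 = 16687.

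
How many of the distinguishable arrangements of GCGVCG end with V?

With the last slot taken by V, it remains to arrange the other 5 letters (GCGCG).
Those 5 letters have C appearing twice and G appearing 3 times, giving (5)!/(3!·2!) = 10.

10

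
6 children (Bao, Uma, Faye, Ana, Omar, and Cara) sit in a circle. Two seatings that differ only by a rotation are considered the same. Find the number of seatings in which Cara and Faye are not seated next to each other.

72

Without the restriction there are (5)! = 120 seatings.
Those with Cara next to Faye: fuse the pair into one unit and seat 5 units around a circle — 2·(4)! = 48.
Subtracting, 120 − 48 = 72.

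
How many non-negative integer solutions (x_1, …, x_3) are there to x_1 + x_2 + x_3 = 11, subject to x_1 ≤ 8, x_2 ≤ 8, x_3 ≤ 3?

30

Ignoring the caps, the number of non-negative solutions to x_1+…+x_3 = 11 is C(13,2) = 78.
Subtract solutions that violate a single cap (substitute x_i' = x_i − (cap_i+1)): x_1 ≥ 9 gives C(4,2) = 6; x_2 ≥ 9 gives C(4,2) = 6; x_3 ≥ 4 gives C(9,2) = 36. Together 48.
No two caps can be exceeded simultaneously, so the pair terms are all 0.
By inclusion–exclusion the count is 78 − 48 + 0 = 30.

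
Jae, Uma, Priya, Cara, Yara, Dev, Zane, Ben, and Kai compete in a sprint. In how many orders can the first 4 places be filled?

3024

This is an ordered selection of 4 from 9: P(9,4).
That gives 9 × 8 × 7 × 6 = 3024.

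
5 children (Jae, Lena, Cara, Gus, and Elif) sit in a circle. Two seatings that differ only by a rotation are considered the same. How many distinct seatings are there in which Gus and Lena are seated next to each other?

12

Treat {Gus, Lena} as one unit (2 internal orders) and seat the resulting 4 units around the table: (3)! circular arrangements.
So 2 × (3)! = 2 × 6 = 12.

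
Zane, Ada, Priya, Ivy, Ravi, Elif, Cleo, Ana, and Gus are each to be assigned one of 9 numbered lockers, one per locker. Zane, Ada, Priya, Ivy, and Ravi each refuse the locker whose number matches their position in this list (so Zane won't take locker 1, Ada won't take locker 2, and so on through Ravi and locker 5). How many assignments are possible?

Let Aᵢ (for 1 ≤ i ≤ 5) be the placements that put person i in their forbidden locker. Any j of these fix j positions, leaving (9−j)! ways to fill the rest, and there are C(5,j) ways to pick which j.
By inclusion–exclusion, the number of valid placements is Σ_{j=0}^{5} (−1)^j C(5,j)·(9−j)!.
Computing: 362880 − 201600 + 50400 − 7200 + 600 − 24 = 205056.

205056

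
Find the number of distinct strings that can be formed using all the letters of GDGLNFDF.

5040

The 8 letters of GDGLNFDF have repeats: D appearing twice, F appearing twice, and G appearing twice.
The number of distinct arrangements is 8!/(2!·2!·2!) = 40320/8 = 5040.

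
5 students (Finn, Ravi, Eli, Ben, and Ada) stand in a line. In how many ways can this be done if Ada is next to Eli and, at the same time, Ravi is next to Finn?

24

Treat {Ada,Eli} as one block (2 orders) and {Ravi,Finn} as another (2 orders).
That leaves 3 units to arrange: 2 × 2 × 3! = 4 × 6 = 24.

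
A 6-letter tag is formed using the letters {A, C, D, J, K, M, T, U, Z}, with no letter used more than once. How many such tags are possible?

60480

Choose and order 6 of the 9 symbols: the first letter has 9 options, the next 8, and so on down to 4.
That product is 9 × 8 × 7 × 6 × 5 × 4 = 60480.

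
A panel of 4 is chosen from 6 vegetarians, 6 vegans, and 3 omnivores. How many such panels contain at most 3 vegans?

Split by how many vegans are chosen (0 through 3).
Sum: C(6,0)·C(9,4) + C(6,1)·C(9,3) + C(6,2)·C(9,2) + C(6,3)·C(9,1) = 126 + 504 + 540 + 180 = 1350.

1350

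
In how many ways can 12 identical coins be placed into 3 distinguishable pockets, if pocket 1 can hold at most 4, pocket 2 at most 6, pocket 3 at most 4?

6

Ignoring the caps, the number of non-negative solutions to x_1+…+x_3 = 12 is C(14,2) = 91.
Subtract solutions that violate a single cap (substitute x_i' = x_i − (cap_i+1)): x_1 ≥ 5 gives C(9,2) = 36; x_2 ≥ 7 gives C(7,2) = 21; x_3 ≥ 5 gives C(9,2) = 36. Together 93.
Add back pairs where two caps are both exceeded: 1 + 6 + 1 = 8.
By inclusion–exclusion the count is 91 − 93 + 8 = 6.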